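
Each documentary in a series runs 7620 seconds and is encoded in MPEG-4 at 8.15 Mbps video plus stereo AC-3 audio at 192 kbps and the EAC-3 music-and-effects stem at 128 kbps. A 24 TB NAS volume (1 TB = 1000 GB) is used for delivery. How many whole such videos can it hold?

2974

Audio total: 192 + 128 = 320 kbps = 0.320 Mbps.
Total bitrate: 8.470 Mbps.
Per item: 8.470 Mbps × 7620 s = 64,541 Mb = 8,068 MB.
Capacity: 24 TB = 192,000,000 Mb; 2974.83 items → 2974 complete.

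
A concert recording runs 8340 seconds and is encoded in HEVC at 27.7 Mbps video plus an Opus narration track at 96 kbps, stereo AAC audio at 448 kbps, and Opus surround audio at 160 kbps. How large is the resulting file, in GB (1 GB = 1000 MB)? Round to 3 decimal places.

29.611 GB

Audio total: 96 + 448 + 160 = 704 kbps = 0.704 Mbps.
Total bitrate: 27.7 + 0.704 = 28.404 Mbps.
Stream data: 28.404 Mbps × 8340 s = 236889.4 Mb.
236,889 Mb ÷ 8 = 29,611 MB → 29.61 GB.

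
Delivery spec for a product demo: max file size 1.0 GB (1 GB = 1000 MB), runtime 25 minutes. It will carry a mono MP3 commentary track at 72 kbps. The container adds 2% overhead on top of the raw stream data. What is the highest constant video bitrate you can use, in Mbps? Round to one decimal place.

Budget: 1.0 GB = 8000.0 Mb.
Stream payload after overhead: 8000.0 / 1.02 = 7843.1 Mb.
25 min = 1500 s
Total bitrate budget: 7843.1 Mb / 1500 s = 5.229 Mbps.
Audio: 72 kbps = 0.072 Mbps.
Video: 5.229 − 0.072 = 5.157 Mbps.

5.2 Mbps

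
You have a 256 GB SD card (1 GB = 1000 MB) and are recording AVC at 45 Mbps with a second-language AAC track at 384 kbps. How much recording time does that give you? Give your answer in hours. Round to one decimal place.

12.5 hours

Audio: 384 kbps = 0.384 Mbps.
Total bitrate: 45 + 0.384 = 45.384 Mbps.
Capacity: 256 GB = 2,048,000 Mb.
Recording time: 2,048,000 / 45.384 = 45,126 s ≈ 12.5 hours.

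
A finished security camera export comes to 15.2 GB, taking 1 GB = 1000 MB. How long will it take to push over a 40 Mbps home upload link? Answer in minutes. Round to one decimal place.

50.7 minutes

File: 15.2 GB = 121600.0 Mb.
At 40 Mbps: 121600.0 / 40 = 3040.0 s ≈ 50.7 minutes.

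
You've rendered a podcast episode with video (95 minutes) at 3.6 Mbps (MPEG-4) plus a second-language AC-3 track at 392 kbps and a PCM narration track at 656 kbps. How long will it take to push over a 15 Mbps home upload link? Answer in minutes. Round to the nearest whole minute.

29 minutes

95 min = 5700 s
Audio total: 392 + 656 = 1048 kbps = 1.048 Mbps.
Total bitrate: 4.648 Mbps.
File: 4.648 Mbps × 5700 s = 26493.6 Mb.
At 15 Mbps: 26493.6 / 15 = 1766.2 s ≈ 29.4 minutes.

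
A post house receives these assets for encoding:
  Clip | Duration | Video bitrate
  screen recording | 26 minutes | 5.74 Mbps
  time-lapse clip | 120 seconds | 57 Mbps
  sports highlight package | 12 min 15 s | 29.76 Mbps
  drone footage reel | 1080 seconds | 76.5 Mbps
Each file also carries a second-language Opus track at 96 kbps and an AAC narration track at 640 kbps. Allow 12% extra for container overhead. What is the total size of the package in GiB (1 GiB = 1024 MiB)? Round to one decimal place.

16.0 GiB

Audio total: 96 + 640 = 736 kbps = 0.736 Mbps.
screen recording: 6.476 Mbps × 1560 s × 1.12 = 11314.9 Mb
time-lapse clip: 57.736 Mbps × 120 s × 1.12 = 7759.7 Mb
sports highlight package: 30.496 Mbps × 735 s × 1.12 = 25104.3 Mb
drone footage reel: 77.236 Mbps × 1080 s × 1.12 = 93424.7 Mb
Total: 137603.6 Mb = 17200.4 MB.
= 16.02 GiB.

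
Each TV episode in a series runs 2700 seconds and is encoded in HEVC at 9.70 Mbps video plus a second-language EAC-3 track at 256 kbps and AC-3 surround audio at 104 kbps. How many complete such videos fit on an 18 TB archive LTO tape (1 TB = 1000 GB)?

5301

Audio total: 256 + 104 = 360 kbps = 0.360 Mbps.
Total bitrate: 10.060 Mbps.
Per item: 10.060 Mbps × 2700 s = 27,162 Mb = 3,395 MB.
Capacity: 18 TB = 144,000,000 Mb; 5301.52 items → 5301 complete.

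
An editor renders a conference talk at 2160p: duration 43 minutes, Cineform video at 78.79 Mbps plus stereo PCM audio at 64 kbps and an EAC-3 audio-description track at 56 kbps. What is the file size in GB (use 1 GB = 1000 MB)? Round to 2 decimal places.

43 min = 2580 s
Audio total: 64 + 56 = 120 kbps = 0.120 Mbps.
Total bitrate: 78.79 + 0.120 = 78.910 Mbps.
Stream data: 78.910 Mbps × 2580 s = 203587.8 Mb.
203,588 Mb ÷ 8 = 25,448 MB → 25.45 GB.

25.45 GB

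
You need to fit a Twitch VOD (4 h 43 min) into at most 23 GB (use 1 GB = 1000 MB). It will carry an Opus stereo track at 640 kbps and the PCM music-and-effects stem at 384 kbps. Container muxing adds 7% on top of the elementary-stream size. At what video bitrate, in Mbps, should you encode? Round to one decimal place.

Budget: 23 GB = 184000.0 Mb.
Stream payload after overhead: 184000.0 / 1.07 = 171962.6 Mb.
4 h 43 min = 283 min = 16980 s
Total bitrate budget: 171962.6 Mb / 16980 s = 10.127 Mbps.
Audio total: 640 + 384 = 1024 kbps = 1.024 Mbps.
Video: 10.127 − 1.024 = 9.103 Mbps.

9.1 Mbps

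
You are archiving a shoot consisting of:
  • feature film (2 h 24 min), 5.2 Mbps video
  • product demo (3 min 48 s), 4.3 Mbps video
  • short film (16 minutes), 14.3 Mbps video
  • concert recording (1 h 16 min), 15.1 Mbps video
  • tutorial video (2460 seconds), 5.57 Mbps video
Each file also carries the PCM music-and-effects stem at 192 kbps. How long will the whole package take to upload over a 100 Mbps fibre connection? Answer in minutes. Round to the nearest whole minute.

24 minutes

Audio: 192 kbps = 0.192 Mbps.
feature film: 5.392 Mbps × 8640 s = 46586.9 Mb
product demo: 4.492 Mbps × 228 s = 1024.2 Mb
short film: 14.492 Mbps × 960 s = 13912.3 Mb
concert recording: 15.292 Mbps × 4560 s = 69731.5 Mb
tutorial video: 5.762 Mbps × 2460 s = 14174.5 Mb
Total: 145429.4 Mb = 18178.7 MB.
At 100 Mbps: 145429.4 / 100 = 1454 s ≈ 24.2 minutes.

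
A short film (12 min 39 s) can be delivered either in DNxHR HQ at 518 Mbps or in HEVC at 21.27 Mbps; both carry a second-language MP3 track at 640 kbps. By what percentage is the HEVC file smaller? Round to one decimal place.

95.8%

12 min 39 s = 759 s
Audio: 640 kbps = 0.640 Mbps.
DNxHR HQ: 518.640 Mbps × 759 s = 393647.8 Mb = 45.827 GiB.
HEVC: 21.910 Mbps × 759 s = 16629.7 Mb = 1.936 GiB.
Reduction: (1 − 1.936/45.827) × 100 = 95.78%.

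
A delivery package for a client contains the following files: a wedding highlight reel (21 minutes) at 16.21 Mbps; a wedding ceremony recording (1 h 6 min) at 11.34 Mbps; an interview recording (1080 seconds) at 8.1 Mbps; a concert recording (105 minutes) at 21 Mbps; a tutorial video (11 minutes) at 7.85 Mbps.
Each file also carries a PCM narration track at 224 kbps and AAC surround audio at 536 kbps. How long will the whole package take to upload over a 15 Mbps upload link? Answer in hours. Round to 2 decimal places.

Audio total: 224 + 536 = 760 kbps = 0.760 Mbps.
wedding highlight reel: 16.970 Mbps × 1260 s = 21382.2 Mb
wedding ceremony recording: 12.100 Mbps × 3960 s = 47916.0 Mb
interview recording: 8.860 Mbps × 1080 s = 9568.8 Mb
concert recording: 21.760 Mbps × 6300 s = 137088.0 Mb
tutorial video: 8.610 Mbps × 660 s = 5682.6 Mb
Total: 221637.6 Mb = 27704.7 MB.
At 15 Mbps: 221637.6 / 15 = 14776 s ≈ 4.1 hours.

4.10 hours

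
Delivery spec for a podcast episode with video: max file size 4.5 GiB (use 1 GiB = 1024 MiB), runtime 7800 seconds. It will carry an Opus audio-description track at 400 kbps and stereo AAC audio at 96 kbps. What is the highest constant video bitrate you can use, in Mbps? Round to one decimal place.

Budget: 4.5 GiB = 38654.7 Mb.
Total bitrate budget: 38654.7 Mb / 7800 s = 4.956 Mbps.
Audio total: 400 + 96 = 496 kbps = 0.496 Mbps.
Video: 4.956 − 0.496 = 4.460 Mbps.

4.5 Mbps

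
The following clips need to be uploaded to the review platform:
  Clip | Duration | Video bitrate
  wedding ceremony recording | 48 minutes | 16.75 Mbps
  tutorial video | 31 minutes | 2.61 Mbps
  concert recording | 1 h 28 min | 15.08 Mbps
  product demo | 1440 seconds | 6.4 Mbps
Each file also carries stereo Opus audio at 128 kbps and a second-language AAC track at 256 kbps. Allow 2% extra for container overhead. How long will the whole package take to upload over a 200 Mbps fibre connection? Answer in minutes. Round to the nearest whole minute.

12 minutes

Audio total: 128 + 256 = 384 kbps = 0.384 Mbps.
wedding ceremony recording: 17.134 Mbps × 2880 s × 1.02 = 50332.8 Mb
tutorial video: 2.994 Mbps × 1860 s × 1.02 = 5680.2 Mb
concert recording: 15.464 Mbps × 5280 s × 1.02 = 83282.9 Mb
product demo: 6.784 Mbps × 1440 s × 1.02 = 9964.3 Mb
Total: 149260.3 Mb = 18657.5 MB.
At 200 Mbps: 149260.3 / 200 = 746 s ≈ 12.4 minutes.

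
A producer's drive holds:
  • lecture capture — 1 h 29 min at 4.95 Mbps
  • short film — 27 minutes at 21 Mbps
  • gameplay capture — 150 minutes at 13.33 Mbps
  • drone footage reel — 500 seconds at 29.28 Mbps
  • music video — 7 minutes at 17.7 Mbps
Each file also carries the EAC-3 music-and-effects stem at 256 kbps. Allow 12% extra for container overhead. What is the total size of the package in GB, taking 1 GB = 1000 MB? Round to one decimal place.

Audio: 256 kbps = 0.256 Mbps.
lecture capture: 5.206 Mbps × 5340 s × 1.12 = 31136.0 Mb
short film: 21.256 Mbps × 1620 s × 1.12 = 38566.9 Mb
gameplay capture: 13.586 Mbps × 9000 s × 1.12 = 136946.9 Mb
drone footage reel: 29.536 Mbps × 500 s × 1.12 = 16540.2 Mb
music video: 17.956 Mbps × 420 s × 1.12 = 8446.5 Mb
Total: 231636.5 Mb = 28954.6 MB.
= 28.95 GB.

29.0 GB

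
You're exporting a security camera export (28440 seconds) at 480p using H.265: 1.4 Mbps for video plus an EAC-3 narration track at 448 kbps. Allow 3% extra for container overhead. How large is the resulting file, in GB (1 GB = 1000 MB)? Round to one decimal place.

Audio: 448 kbps = 0.448 Mbps.
Total bitrate: 1.4 + 0.448 = 1.848 Mbps.
Stream data: 1.848 Mbps × 28440 s = 52557.1 Mb.
With 3% container overhead: ×1.03.
54,134 Mb ÷ 8 = 6,767 MB → 6.767 GB.

6.8 GB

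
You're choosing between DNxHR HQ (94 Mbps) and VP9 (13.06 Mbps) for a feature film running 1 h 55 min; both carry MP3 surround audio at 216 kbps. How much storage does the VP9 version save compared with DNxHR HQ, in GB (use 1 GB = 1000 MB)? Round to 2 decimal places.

69.81 GB

1 h 55 min = 115 min = 6900 s
Audio: 216 kbps = 0.216 Mbps.
DNxHR HQ: 94.216 Mbps × 6900 s = 650090.4 Mb = 81.261 GB.
VP9: 13.276 Mbps × 6900 s = 91604.4 Mb = 11.451 GB.
Saving: 81.261 − 11.451 = 69.811 GB.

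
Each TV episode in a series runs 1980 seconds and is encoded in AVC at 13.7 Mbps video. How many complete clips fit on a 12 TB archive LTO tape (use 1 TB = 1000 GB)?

Per item: 13.700 Mbps × 1980 s = 27,126 Mb = 3,391 MB.
Capacity: 12 TB = 96,000,000 Mb; 3539.04 items → 3539 complete.

3539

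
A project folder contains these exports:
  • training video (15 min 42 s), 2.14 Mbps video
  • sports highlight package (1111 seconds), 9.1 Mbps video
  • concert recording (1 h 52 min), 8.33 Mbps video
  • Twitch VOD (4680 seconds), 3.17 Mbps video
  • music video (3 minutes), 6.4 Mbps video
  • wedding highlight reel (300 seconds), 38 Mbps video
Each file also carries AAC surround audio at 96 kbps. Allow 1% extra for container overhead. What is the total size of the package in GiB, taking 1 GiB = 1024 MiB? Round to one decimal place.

11.4 GiB

Audio: 96 kbps = 0.096 Mbps.
training video: 2.236 Mbps × 942 s × 1.01 = 2127.4 Mb
sports highlight package: 9.196 Mbps × 1111 s × 1.01 = 10318.9 Mb
concert recording: 8.426 Mbps × 6720 s × 1.01 = 57188.9 Mb
Twitch VOD: 3.266 Mbps × 4680 s × 1.01 = 15437.7 Mb
music video: 6.496 Mbps × 180 s × 1.01 = 1181.0 Mb
wedding highlight reel: 38.096 Mbps × 300 s × 1.01 = 11543.1 Mb
Total: 97797.0 Mb = 12224.6 MB.
= 11.39 GiB.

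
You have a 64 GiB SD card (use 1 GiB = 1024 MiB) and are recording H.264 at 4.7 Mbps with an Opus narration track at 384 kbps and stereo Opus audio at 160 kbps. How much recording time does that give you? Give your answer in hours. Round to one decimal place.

29.1 hours

Audio total: 384 + 160 = 544 kbps = 0.544 Mbps.
Total bitrate: 4.7 + 0.544 = 5.244 Mbps.
Capacity: 64 GiB = 549,756 Mb.
Recording time: 549,756 / 5.244 = 104,835 s ≈ 29.1 hours.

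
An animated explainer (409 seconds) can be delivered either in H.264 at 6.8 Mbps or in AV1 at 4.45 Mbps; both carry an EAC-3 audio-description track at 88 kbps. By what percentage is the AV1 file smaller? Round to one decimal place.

Audio: 88 kbps = 0.088 Mbps.
H.264: 6.888 Mbps × 409 s = 2817.2 Mb = 352.149 MB.
AV1: 4.538 Mbps × 409 s = 1856.0 Mb = 232.005 MB.
Reduction: (1 − 232.005/352.149) × 100 = 34.12%.

34.1%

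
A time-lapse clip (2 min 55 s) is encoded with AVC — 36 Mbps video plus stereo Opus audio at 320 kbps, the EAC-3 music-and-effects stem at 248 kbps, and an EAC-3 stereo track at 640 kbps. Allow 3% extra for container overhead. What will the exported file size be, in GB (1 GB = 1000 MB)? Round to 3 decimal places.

0.838 GB

2 min 55 s = 175 s
Audio total: 320 + 248 + 640 = 1208 kbps = 1.208 Mbps.
Total bitrate: 36 + 1.208 = 37.208 Mbps.
Stream data: 37.208 Mbps × 175 s = 6511.4 Mb.
With 3% container overhead: ×1.03.
6,707 Mb ÷ 8 = 838.3 MB → 0.8383 GB.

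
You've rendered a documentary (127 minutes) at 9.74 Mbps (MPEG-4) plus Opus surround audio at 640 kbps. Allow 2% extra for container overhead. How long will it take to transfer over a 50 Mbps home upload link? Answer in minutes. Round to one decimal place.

127 min = 7620 s
Audio: 640 kbps = 0.640 Mbps.
Total bitrate: 10.380 Mbps.
File: 10.380 Mbps × 7620 s = 79095.6 Mb.
With 2% container overhead: ×1.02. → 80677.5 Mb.
At 50 Mbps: 80677.5 / 50 = 1613.6 s ≈ 26.9 minutes.

26.9 minutes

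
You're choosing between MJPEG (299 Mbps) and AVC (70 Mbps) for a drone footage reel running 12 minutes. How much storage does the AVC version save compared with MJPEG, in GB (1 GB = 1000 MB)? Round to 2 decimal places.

20.61 GB

12 min = 720 s
MJPEG: 299.000 Mbps × 720 s = 215280.0 Mb = 26.910 GB.
AVC: 70.000 Mbps × 720 s = 50400.0 Mb = 6.300 GB.
Saving: 26.910 − 6.300 = 20.610 GB.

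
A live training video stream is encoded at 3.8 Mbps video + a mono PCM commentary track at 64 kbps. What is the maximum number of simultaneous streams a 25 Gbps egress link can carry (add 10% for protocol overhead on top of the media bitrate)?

5881

Audio: 64 kbps = 0.064 Mbps.
Per-viewer media rate: 3.864 Mbps.
On the wire with 10% overhead: 4.250 Mbps.
25 Gbps = 25,000 Mbps; 25,000 / 4.250 = 5881.80 → 5881 viewers.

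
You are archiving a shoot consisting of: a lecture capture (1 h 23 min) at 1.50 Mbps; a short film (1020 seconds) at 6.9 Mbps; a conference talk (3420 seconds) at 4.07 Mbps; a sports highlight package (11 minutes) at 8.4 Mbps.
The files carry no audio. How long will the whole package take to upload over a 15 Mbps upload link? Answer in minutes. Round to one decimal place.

37.7 minutes

lecture capture: 1.500 Mbps × 4980 s = 7470.0 Mb
short film: 6.900 Mbps × 1020 s = 7038.0 Mb
conference talk: 4.070 Mbps × 3420 s = 13919.4 Mb
sports highlight package: 8.400 Mbps × 660 s = 5544.0 Mb
Total: 33971.4 Mb = 4246.4 MB.
At 15 Mbps: 33971.4 / 15 = 2265 s ≈ 37.7 minutes.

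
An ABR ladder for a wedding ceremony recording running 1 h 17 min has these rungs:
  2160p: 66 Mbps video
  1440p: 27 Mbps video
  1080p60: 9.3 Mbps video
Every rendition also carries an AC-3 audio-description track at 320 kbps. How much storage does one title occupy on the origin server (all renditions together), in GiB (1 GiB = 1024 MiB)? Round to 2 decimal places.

1 h 17 min = 77 min = 4620 s
Audio: 320 kbps = 0.320 Mbps.
Sum of rendition bitrates: (66+0.320) + (27+0.320) + (9.3+0.320) = 103.260 Mbps.
× 4620 s = 477,061 Mb = 59,633 MB = 55.54 GiB.

55.54 GiB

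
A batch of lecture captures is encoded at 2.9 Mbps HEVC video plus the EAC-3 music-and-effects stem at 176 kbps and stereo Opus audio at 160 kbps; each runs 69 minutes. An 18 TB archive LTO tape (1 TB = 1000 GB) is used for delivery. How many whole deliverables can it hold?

10748

69 min = 4140 s
Audio total: 176 + 160 = 336 kbps = 0.336 Mbps.
Total bitrate: 3.236 Mbps.
Per item: 3.236 Mbps × 4140 s = 13,397 Mb = 1,675 MB.
Capacity: 18 TB = 144,000,000 Mb; 10748.64 items → 10748 complete.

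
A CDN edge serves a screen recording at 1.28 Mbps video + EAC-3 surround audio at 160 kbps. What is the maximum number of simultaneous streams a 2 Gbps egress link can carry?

1388

Audio: 160 kbps = 0.160 Mbps.
Per-viewer media rate: 1.440 Mbps.
2 Gbps = 2,000 Mbps; 2,000 / 1.440 = 1388.89 → 1388 viewers.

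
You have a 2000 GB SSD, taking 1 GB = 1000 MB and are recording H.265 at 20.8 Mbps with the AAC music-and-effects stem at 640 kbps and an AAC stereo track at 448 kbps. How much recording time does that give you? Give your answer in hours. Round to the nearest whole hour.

203 hours

Audio total: 640 + 448 = 1088 kbps = 1.088 Mbps.
Total bitrate: 20.8 + 1.088 = 21.888 Mbps.
Capacity: 2000 GB = 16,000,000 Mb.
Recording time: 16,000,000 / 21.888 = 730,994 s ≈ 203 hours.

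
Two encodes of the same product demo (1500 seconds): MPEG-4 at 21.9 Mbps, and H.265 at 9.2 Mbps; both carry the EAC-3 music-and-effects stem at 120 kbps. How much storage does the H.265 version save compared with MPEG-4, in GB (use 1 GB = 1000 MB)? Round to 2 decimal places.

2.38 GB

Audio: 120 kbps = 0.120 Mbps.
MPEG-4: 22.020 Mbps × 1500 s = 33030.0 Mb = 4.129 GB.
H.265: 9.320 Mbps × 1500 s = 13980.0 Mb = 1.748 GB.
Saving: 4.129 − 1.748 = 2.381 GB.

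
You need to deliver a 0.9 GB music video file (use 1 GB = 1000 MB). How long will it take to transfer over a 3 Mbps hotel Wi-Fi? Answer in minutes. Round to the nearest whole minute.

File: 0.9 GB = 7200.0 Mb.
At 3 Mbps: 7200.0 / 3 = 2400.0 s ≈ 40 minutes.

40 minutes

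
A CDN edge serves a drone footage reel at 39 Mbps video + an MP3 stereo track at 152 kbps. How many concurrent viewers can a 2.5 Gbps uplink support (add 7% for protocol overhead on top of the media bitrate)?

59

Audio: 152 kbps = 0.152 Mbps.
Per-viewer media rate: 39.152 Mbps.
On the wire with 7% overhead: 41.893 Mbps.
2.5 Gbps = 2,500 Mbps; 2,500 / 41.893 = 59.68 → 59 viewers.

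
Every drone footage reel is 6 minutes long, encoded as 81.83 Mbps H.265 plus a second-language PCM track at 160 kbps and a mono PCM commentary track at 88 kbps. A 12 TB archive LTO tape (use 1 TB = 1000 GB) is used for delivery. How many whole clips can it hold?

6 min = 360 s
Audio total: 160 + 88 = 248 kbps = 0.248 Mbps.
Total bitrate: 82.078 Mbps.
Per item: 82.078 Mbps × 360 s = 29,548 Mb = 3,694 MB.
Capacity: 12 TB = 96,000,000 Mb; 3248.94 items → 3248 complete.

3248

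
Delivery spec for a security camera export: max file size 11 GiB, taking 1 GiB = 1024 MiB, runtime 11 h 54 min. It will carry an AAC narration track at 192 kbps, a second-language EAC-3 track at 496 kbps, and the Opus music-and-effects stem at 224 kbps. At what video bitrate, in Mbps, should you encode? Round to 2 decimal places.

1.29 Mbps

Budget: 11 GiB = 94489.3 Mb.
11 h 54 min = 714 min = 42840 s
Total bitrate budget: 94489.3 Mb / 42840 s = 2.206 Mbps.
Audio total: 192 + 496 + 224 = 912 kbps = 0.912 Mbps.
Video: 2.206 − 0.912 = 1.294 Mbps.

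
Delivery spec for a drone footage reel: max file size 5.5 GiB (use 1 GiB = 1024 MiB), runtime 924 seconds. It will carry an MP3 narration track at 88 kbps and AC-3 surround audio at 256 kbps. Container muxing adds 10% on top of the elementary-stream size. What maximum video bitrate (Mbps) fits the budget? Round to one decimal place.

46.1 Mbps

Budget: 5.5 GiB = 47244.6 Mb.
Stream payload after overhead: 47244.6 / 1.10 = 42949.7 Mb.
Total bitrate budget: 42949.7 Mb / 924 s = 46.482 Mbps.
Audio total: 88 + 256 = 344 kbps = 0.344 Mbps.
Video: 46.482 − 0.344 = 46.138 Mbps.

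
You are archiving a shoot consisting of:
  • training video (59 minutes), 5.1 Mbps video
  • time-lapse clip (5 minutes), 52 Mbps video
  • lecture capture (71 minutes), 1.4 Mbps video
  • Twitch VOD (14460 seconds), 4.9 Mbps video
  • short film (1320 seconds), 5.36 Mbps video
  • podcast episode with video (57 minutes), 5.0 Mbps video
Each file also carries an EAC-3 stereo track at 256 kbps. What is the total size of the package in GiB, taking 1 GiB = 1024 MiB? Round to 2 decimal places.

Audio: 256 kbps = 0.256 Mbps.
training video: 5.356 Mbps × 3540 s = 18960.2 Mb
time-lapse clip: 52.256 Mbps × 300 s = 15676.8 Mb
lecture capture: 1.656 Mbps × 4260 s = 7054.6 Mb
Twitch VOD: 5.156 Mbps × 14460 s = 74555.8 Mb
short film: 5.616 Mbps × 1320 s = 7413.1 Mb
podcast episode with video: 5.256 Mbps × 3420 s = 17975.5 Mb
Total: 141636.0 Mb = 17704.5 MB.
= 16.49 GiB.

16.49 GiB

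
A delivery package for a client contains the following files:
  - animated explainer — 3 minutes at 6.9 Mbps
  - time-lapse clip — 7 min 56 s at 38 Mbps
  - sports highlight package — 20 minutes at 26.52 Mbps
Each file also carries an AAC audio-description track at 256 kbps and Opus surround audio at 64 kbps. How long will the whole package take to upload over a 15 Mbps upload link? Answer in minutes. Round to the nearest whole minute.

Audio total: 256 + 64 = 320 kbps = 0.320 Mbps.
animated explainer: 7.220 Mbps × 180 s = 1299.6 Mb
time-lapse clip: 38.320 Mbps × 476 s = 18240.3 Mb
sports highlight package: 26.840 Mbps × 1200 s = 32208.0 Mb
Total: 51747.9 Mb = 6468.5 MB.
At 15 Mbps: 51747.9 / 15 = 3450 s ≈ 57.5 minutes.

57 minutes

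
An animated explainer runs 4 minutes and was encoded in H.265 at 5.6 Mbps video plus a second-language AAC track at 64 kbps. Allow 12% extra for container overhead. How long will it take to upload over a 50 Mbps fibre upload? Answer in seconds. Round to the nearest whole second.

4 min = 240 s
Audio: 64 kbps = 0.064 Mbps.
Total bitrate: 5.664 Mbps.
File: 5.664 Mbps × 240 s = 1359.4 Mb.
With 12% container overhead: ×1.12. → 1522.5 Mb.
At 50 Mbps: 1522.5 / 50 = 30.4 s ≈ 30.4 seconds.

30 seconds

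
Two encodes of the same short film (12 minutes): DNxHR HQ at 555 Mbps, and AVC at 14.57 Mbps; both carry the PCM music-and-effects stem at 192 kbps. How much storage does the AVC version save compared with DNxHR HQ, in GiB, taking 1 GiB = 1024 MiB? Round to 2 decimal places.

45.30 GiB

12 min = 720 s
Audio: 192 kbps = 0.192 Mbps.
DNxHR HQ: 555.192 Mbps × 720 s = 399738.2 Mb = 46.536 GiB.
AVC: 14.762 Mbps × 720 s = 10628.6 Mb = 1.237 GiB.
Saving: 46.536 − 1.237 = 45.298 GiB.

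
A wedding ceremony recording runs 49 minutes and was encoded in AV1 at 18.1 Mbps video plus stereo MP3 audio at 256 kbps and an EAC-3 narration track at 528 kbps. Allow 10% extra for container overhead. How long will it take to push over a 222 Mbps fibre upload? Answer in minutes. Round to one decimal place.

49 min = 2940 s
Audio total: 256 + 528 = 784 kbps = 0.784 Mbps.
Total bitrate: 18.884 Mbps.
File: 18.884 Mbps × 2940 s = 55519.0 Mb.
With 10% container overhead: ×1.10. → 61070.9 Mb.
At 222 Mbps: 61070.9 / 222 = 275.1 s ≈ 4.58 minutes.

4.6 minutes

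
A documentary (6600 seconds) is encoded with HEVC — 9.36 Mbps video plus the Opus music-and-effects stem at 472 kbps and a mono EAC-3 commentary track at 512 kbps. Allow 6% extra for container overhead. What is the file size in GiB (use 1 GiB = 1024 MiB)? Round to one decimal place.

8.4 GiB

Audio total: 472 + 512 = 984 kbps = 0.984 Mbps.
Total bitrate: 9.36 + 0.984 = 10.344 Mbps.
Stream data: 10.344 Mbps × 6600 s = 68270.4 Mb.
With 6% container overhead: ×1.06.
72,367 Mb = 9,045,828,000 bytes ÷ 1,073,741,824 = 8.425 GiB.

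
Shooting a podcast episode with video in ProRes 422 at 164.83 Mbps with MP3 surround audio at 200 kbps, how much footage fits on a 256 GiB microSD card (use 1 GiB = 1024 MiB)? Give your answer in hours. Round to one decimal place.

Audio: 200 kbps = 0.200 Mbps.
Total bitrate: 164.83 + 0.200 = 165.030 Mbps.
Capacity: 256 GiB = 2,199,023 Mb.
Recording time: 2,199,023 / 165.030 = 13,325 s ≈ 3.70 hours.

3.7 hours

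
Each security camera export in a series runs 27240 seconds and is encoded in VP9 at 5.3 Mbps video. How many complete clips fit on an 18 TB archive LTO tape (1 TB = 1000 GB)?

Per item: 5.300 Mbps × 27240 s = 144,372 Mb = 18,046 MB.
Capacity: 18 TB = 144,000,000 Mb; 997.42 items → 997 complete.

997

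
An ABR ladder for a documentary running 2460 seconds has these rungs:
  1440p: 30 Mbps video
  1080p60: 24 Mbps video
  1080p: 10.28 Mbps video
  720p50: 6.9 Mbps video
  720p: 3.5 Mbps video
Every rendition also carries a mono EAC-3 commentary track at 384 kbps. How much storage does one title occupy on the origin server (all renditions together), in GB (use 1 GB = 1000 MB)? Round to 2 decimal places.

Audio: 384 kbps = 0.384 Mbps.
Sum of rendition bitrates: (30+0.384) + (24+0.384) + (10.28+0.384) + (6.9+0.384) + (3.5+0.384) = 76.600 Mbps.
× 2460 s = 188,436 Mb = 23,554 MB = 23.55 GB.

23.55 GB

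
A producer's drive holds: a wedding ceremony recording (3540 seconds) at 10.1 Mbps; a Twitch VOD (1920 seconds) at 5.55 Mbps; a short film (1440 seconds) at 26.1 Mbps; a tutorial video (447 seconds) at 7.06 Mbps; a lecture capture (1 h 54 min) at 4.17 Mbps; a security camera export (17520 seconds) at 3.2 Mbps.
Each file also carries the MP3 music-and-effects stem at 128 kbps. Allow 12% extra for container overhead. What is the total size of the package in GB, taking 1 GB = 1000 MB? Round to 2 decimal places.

Audio: 128 kbps = 0.128 Mbps.
wedding ceremony recording: 10.228 Mbps × 3540 s × 1.12 = 40552.0 Mb
Twitch VOD: 5.678 Mbps × 1920 s × 1.12 = 12210.0 Mb
short film: 26.228 Mbps × 1440 s × 1.12 = 42300.5 Mb
tutorial video: 7.188 Mbps × 447 s × 1.12 = 3598.6 Mb
lecture capture: 4.298 Mbps × 6840 s × 1.12 = 32926.1 Mb
security camera export: 3.328 Mbps × 17520 s × 1.12 = 65303.3 Mb
Total: 196890.5 Mb = 24611.3 MB.
= 24.61 GB.

24.61 GB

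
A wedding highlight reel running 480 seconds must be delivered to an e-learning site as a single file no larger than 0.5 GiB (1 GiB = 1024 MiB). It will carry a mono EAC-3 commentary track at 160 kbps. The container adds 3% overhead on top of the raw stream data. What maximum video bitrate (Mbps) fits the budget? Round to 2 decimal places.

8.53 Mbps

Budget: 0.5 GiB = 4295.0 Mb.
Stream payload after overhead: 4295.0 / 1.03 = 4169.9 Mb.
Total bitrate budget: 4169.9 Mb / 480 s = 8.687 Mbps.
Audio: 160 kbps = 0.160 Mbps.
Video: 8.687 − 0.160 = 8.527 Mbps.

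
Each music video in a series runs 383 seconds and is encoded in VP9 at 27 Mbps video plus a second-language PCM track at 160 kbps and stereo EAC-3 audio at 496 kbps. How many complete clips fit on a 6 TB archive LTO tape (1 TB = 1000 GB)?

4531

Audio total: 160 + 496 = 656 kbps = 0.656 Mbps.
Total bitrate: 27.656 Mbps.
Per item: 27.656 Mbps × 383 s = 10,592 Mb = 1,324 MB.
Capacity: 6 TB = 48,000,000 Mb; 4531.62 items → 4531 complete.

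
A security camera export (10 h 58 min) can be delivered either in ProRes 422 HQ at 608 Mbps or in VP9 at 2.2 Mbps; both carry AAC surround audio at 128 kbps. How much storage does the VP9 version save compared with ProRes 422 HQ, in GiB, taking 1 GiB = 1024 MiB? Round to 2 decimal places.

2784.30 GiB

10 h 58 min = 658 min = 39480 s
Audio: 128 kbps = 0.128 Mbps.
ProRes 422 HQ: 608.128 Mbps × 39480 s = 24008893.4 Mb = 2795.003 GiB.
VP9: 2.328 Mbps × 39480 s = 91909.4 Mb = 10.700 GiB.
Saving: 2795.003 − 10.700 = 2784.303 GiB.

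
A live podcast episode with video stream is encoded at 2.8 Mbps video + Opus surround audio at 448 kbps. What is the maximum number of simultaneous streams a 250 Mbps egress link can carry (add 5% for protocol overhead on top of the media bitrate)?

Audio: 448 kbps = 0.448 Mbps.
Per-viewer media rate: 3.248 Mbps.
On the wire with 5% overhead: 3.410 Mbps.
250 Mbps = 250.0 Mbps; 250.0 / 3.410 = 73.31 → 73 viewers.

73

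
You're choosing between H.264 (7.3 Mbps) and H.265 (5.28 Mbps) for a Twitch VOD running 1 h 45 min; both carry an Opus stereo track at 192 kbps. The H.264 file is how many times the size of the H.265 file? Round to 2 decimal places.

1 h 45 min = 105 min = 6300 s
Audio: 192 kbps = 0.192 Mbps.
H.264: 7.492 Mbps × 6300 s = 47199.6 Mb = 5.900 GB.
H.265: 5.472 Mbps × 6300 s = 34473.6 Mb = 4.309 GB.
Ratio: 5.900 / 4.309 = 1.369.

1.37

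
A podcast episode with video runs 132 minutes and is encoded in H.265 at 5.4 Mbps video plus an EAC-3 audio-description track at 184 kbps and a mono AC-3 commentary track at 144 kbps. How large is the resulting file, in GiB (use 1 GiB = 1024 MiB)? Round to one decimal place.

132 min = 7920 s
Audio total: 184 + 144 = 328 kbps = 0.328 Mbps.
Total bitrate: 5.4 + 0.328 = 5.728 Mbps.
Stream data: 5.728 Mbps × 7920 s = 45365.8 Mb.
45,366 Mb = 5,670,720,000 bytes ÷ 1,073,741,824 = 5.281 GiB.

5.3 GiB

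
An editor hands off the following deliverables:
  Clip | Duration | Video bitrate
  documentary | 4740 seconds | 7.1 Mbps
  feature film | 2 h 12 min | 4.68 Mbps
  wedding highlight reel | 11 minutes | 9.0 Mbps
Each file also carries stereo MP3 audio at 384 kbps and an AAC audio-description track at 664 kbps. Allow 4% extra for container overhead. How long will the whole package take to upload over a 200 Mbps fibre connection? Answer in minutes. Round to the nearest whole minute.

8 minutes

Audio total: 384 + 664 = 1048 kbps = 1.048 Mbps.
documentary: 8.148 Mbps × 4740 s × 1.04 = 40166.4 Mb
feature film: 5.728 Mbps × 7920 s × 1.04 = 47180.4 Mb
wedding highlight reel: 10.048 Mbps × 660 s × 1.04 = 6896.9 Mb
Total: 94243.7 Mb = 11780.5 MB.
At 200 Mbps: 94243.7 / 200 = 471 s ≈ 7.85 minutes.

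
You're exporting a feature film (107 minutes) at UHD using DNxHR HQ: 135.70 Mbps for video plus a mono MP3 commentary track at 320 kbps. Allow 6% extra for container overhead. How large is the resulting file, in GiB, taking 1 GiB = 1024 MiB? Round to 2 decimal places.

107.76 GiB

107 min = 6420 s
Audio: 320 kbps = 0.320 Mbps.
Total bitrate: 135.70 + 0.320 = 136.020 Mbps.
Stream data: 136.020 Mbps × 6420 s = 873248.4 Mb.
With 6% container overhead: ×1.06.
925,643 Mb = 115,705,413,000 bytes ÷ 1,073,741,824 = 107.8 GiB.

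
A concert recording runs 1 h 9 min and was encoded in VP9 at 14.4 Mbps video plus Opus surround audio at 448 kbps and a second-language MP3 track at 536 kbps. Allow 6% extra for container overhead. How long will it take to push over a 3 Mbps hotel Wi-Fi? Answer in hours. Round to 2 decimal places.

1 h 9 min = 69 min = 4140 s
Audio total: 448 + 536 = 984 kbps = 0.984 Mbps.
Total bitrate: 15.384 Mbps.
File: 15.384 Mbps × 4140 s = 63689.8 Mb.
With 6% container overhead: ×1.06. → 67511.1 Mb.
At 3 Mbps: 67511.1 / 3 = 22503.7 s ≈ 6.25 hours.

6.25 hours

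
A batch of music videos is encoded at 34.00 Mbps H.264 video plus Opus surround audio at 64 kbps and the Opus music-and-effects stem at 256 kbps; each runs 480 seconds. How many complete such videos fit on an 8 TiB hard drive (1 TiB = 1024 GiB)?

Audio total: 64 + 256 = 320 kbps = 0.320 Mbps.
Total bitrate: 34.320 Mbps.
Per item: 34.320 Mbps × 480 s = 16,474 Mb = 2,059 MB.
Capacity: 8 TiB = 70,368,744 Mb; 4271.61 items → 4271 complete.

4271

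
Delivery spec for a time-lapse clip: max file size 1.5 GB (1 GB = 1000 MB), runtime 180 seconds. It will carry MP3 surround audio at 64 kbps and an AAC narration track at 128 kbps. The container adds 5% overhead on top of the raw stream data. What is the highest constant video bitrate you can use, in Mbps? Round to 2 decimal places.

Budget: 1.5 GB = 12000.0 Mb.
Stream payload after overhead: 12000.0 / 1.05 = 11428.6 Mb.
Total bitrate budget: 11428.6 Mb / 180 s = 63.492 Mbps.
Audio total: 64 + 128 = 192 kbps = 0.192 Mbps.
Video: 63.492 − 0.192 = 63.300 Mbps.

63.30 Mbps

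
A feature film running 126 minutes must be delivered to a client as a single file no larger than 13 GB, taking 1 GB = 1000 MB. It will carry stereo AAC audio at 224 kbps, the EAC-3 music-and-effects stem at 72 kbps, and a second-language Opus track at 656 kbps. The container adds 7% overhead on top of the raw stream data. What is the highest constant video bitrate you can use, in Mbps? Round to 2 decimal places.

Budget: 13 GB = 104000.0 Mb.
Stream payload after overhead: 104000.0 / 1.07 = 97196.3 Mb.
126 min = 7560 s
Total bitrate budget: 97196.3 Mb / 7560 s = 12.857 Mbps.
Audio total: 224 + 72 + 656 = 952 kbps = 0.952 Mbps.
Video: 12.857 − 0.952 = 11.905 Mbps.

11.90 Mbps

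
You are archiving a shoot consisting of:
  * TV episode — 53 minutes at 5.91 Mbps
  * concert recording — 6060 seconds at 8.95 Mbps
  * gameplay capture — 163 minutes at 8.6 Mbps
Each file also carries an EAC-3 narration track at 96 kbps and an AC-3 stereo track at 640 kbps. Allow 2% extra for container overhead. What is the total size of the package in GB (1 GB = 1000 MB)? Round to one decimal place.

21.8 GB

Audio total: 96 + 640 = 736 kbps = 0.736 Mbps.
TV episode: 6.646 Mbps × 3180 s × 1.02 = 21557.0 Mb
concert recording: 9.686 Mbps × 6060 s × 1.02 = 59871.1 Mb
gameplay capture: 9.336 Mbps × 9780 s × 1.02 = 93132.2 Mb
Total: 174560.3 Mb = 21820.0 MB.
= 21.82 GB.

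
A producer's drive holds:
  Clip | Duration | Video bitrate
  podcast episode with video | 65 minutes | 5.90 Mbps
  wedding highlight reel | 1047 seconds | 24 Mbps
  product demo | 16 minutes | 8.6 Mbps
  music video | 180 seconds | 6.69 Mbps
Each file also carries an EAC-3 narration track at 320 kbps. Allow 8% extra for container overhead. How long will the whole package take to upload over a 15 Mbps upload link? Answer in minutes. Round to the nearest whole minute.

71 minutes

Audio: 320 kbps = 0.320 Mbps.
podcast episode with video: 6.220 Mbps × 3900 s × 1.08 = 26198.6 Mb
wedding highlight reel: 24.320 Mbps × 1047 s × 1.08 = 27500.1 Mb
product demo: 8.920 Mbps × 960 s × 1.08 = 9248.3 Mb
music video: 7.010 Mbps × 180 s × 1.08 = 1362.7 Mb
Total: 64309.7 Mb = 8038.7 MB.
At 15 Mbps: 64309.7 / 15 = 4287 s ≈ 71.5 minutes.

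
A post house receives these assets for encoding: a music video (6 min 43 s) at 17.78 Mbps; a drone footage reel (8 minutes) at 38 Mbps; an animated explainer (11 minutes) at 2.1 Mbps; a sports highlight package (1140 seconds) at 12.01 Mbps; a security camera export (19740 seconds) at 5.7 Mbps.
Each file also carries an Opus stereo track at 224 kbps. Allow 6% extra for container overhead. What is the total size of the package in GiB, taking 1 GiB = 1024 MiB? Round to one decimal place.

Audio: 224 kbps = 0.224 Mbps.
music video: 18.004 Mbps × 403 s × 1.06 = 7690.9 Mb
drone footage reel: 38.224 Mbps × 480 s × 1.06 = 19448.4 Mb
animated explainer: 2.324 Mbps × 660 s × 1.06 = 1625.9 Mb
sports highlight package: 12.234 Mbps × 1140 s × 1.06 = 14783.6 Mb
security camera export: 5.924 Mbps × 19740 s × 1.06 = 123956.1 Mb
Total: 167504.9 Mb = 20938.1 MB.
= 19.50 GiB.

19.5 GiB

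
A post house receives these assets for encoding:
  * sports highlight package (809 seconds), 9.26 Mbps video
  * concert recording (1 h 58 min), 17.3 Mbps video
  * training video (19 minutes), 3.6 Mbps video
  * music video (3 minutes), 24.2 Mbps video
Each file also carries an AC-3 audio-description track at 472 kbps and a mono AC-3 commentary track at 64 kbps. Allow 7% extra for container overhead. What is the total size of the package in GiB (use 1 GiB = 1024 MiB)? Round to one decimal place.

17.9 GiB

Audio total: 472 + 64 = 536 kbps = 0.536 Mbps.
sports highlight package: 9.796 Mbps × 809 s × 1.07 = 8479.7 Mb
concert recording: 17.836 Mbps × 7080 s × 1.07 = 135118.4 Mb
training video: 4.136 Mbps × 1140 s × 1.07 = 5045.1 Mb
music video: 24.736 Mbps × 180 s × 1.07 = 4764.2 Mb
Total: 153407.4 Mb = 19175.9 MB.
= 17.86 GiB.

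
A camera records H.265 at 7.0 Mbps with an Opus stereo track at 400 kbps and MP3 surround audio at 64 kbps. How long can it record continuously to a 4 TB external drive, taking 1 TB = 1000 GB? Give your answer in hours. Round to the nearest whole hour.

1191 hours

Audio total: 400 + 64 = 464 kbps = 0.464 Mbps.
Total bitrate: 7.0 + 0.464 = 7.464 Mbps.
Capacity: 4 TB = 32,000,000 Mb.
Recording time: 32,000,000 / 7.464 = 4,287,245 s ≈ 1,191 hours.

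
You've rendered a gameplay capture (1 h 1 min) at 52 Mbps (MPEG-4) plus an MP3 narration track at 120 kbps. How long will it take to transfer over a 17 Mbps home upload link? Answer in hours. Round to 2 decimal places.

1 h 1 min = 61 min = 3660 s
Audio: 120 kbps = 0.120 Mbps.
Total bitrate: 52.120 Mbps.
File: 52.120 Mbps × 3660 s = 190759.2 Mb.
At 17 Mbps: 190759.2 / 17 = 11221.1 s ≈ 3.12 hours.

3.12 hours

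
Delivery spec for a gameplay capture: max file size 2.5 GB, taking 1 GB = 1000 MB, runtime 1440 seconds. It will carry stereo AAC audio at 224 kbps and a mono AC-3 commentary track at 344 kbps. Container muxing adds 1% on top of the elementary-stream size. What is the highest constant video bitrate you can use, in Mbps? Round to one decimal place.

13.2 Mbps

Budget: 2.5 GB = 20000.0 Mb.
Stream payload after overhead: 20000.0 / 1.01 = 19802.0 Mb.
Total bitrate budget: 19802.0 Mb / 1440 s = 13.751 Mbps.
Audio total: 224 + 344 = 568 kbps = 0.568 Mbps.
Video: 13.751 − 0.568 = 13.183 Mbps.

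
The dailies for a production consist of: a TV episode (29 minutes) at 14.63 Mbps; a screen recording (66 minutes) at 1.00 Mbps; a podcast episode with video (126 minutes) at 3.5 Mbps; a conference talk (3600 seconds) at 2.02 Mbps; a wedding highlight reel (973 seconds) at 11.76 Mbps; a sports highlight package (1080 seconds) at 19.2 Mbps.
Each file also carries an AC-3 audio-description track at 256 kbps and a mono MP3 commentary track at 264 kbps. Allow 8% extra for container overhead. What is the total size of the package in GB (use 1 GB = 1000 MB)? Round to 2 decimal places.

14.20 GB

Audio total: 256 + 264 = 520 kbps = 0.520 Mbps.
TV episode: 15.150 Mbps × 1740 s × 1.08 = 28469.9 Mb
screen recording: 1.520 Mbps × 3960 s × 1.08 = 6500.7 Mb
podcast episode with video: 4.020 Mbps × 7560 s × 1.08 = 32822.5 Mb
conference talk: 2.540 Mbps × 3600 s × 1.08 = 9875.5 Mb
wedding highlight reel: 12.280 Mbps × 973 s × 1.08 = 12904.3 Mb
sports highlight package: 19.720 Mbps × 1080 s × 1.08 = 23001.4 Mb
Total: 113574.4 Mb = 14196.8 MB.
= 14.20 GB.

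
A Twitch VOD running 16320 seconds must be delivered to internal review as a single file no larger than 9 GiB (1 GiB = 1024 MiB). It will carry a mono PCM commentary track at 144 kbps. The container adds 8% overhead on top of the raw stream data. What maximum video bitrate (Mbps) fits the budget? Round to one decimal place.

4.2 Mbps

Budget: 9 GiB = 77309.4 Mb.
Stream payload after overhead: 77309.4 / 1.08 = 71582.8 Mb.
Total bitrate budget: 71582.8 Mb / 16320 s = 4.386 Mbps.
Audio: 144 kbps = 0.144 Mbps.
Video: 4.386 − 0.144 = 4.242 Mbps.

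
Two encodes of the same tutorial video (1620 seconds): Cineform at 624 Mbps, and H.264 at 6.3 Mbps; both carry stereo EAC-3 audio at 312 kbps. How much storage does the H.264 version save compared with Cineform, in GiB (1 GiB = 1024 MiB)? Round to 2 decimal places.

Audio: 312 kbps = 0.312 Mbps.
Cineform: 624.312 Mbps × 1620 s = 1011385.4 Mb = 117.741 GiB.
H.264: 6.612 Mbps × 1620 s = 10711.4 Mb = 1.247 GiB.
Saving: 117.741 − 1.247 = 116.494 GiB.

116.49 GiB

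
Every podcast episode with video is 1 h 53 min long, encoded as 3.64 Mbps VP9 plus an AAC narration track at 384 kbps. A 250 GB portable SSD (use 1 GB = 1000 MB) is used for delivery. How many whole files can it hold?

1 h 53 min = 113 min = 6780 s
Audio: 384 kbps = 0.384 Mbps.
Total bitrate: 4.024 Mbps.
Per item: 4.024 Mbps × 6780 s = 27,283 Mb = 3,410 MB.
Capacity: 250 GB = 2,000,000 Mb; 73.31 items → 73 complete.

73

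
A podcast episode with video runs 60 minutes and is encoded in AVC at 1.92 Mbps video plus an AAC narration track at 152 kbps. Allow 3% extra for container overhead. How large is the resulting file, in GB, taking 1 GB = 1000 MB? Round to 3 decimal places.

60 min = 3600 s
Audio: 152 kbps = 0.152 Mbps.
Total bitrate: 1.92 + 0.152 = 2.072 Mbps.
Stream data: 2.072 Mbps × 3600 s = 7459.2 Mb.
With 3% container overhead: ×1.03.
7,683 Mb ÷ 8 = 960.4 MB → 0.9604 GB.

0.960 GB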